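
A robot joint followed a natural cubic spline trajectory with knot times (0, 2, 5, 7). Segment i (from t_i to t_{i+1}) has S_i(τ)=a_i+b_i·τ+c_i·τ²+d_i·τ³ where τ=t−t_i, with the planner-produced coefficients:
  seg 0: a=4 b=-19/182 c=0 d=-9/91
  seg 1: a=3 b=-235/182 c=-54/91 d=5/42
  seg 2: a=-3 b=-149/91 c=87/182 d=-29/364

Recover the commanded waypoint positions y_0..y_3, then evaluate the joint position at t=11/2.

y_0 = S_0(0) = a_0 = 4
y_1 = S_1(0) = a_1 = 3
y_2 = S_2(0) = a_2 = -3
y_3 = S_2(2) = -5
t_q=11/2 is in segment 2 (τ=1/2); S_2(τ)=-1543/416

y_0=4 y_1=3 y_2=-3 y_3=-5
S(11/2) = -1543/416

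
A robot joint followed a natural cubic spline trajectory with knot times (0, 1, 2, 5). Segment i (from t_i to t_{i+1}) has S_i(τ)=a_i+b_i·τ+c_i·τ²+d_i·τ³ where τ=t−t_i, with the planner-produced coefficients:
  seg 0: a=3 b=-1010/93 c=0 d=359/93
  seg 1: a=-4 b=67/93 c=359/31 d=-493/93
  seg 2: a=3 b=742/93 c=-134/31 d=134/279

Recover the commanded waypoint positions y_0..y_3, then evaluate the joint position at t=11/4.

y_0 = S_0(0) = a_0 = 3
y_1 = S_1(0) = a_1 = -4
y_2 = S_2(0) = a_2 = 3
y_3 = S_2(3) = 1
t_q=11/4 is in segment 2 (τ=3/4); S_2(τ)=6701/992

y_0=3 y_1=-4 y_2=3 y_3=1
S(11/4) = 6701/992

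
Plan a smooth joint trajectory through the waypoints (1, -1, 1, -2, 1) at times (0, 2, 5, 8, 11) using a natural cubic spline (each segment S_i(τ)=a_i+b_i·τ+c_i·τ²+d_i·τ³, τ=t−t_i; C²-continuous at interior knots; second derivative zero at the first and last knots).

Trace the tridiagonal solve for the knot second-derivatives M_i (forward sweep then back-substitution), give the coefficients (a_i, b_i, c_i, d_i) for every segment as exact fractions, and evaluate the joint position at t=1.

Δ: Δ0=-1, Δ1=2/3, Δ2=-1, Δ3=1
row 1: diag=10, rhs=10; c'=3/10, d'=1
row 2: denom=12−3·3/10=111/10; d'=(-10−3·1)/(111/10)=-130/111
row 3: denom=12−3·10/37=414/37; d'=(12−3·-130/111)/(414/37)=287/207
back: M3=287/207
back: M2=-130/111−10/37·287/207=-320/207
back: M1=1−3/10·-320/207=101/69
M: M0=0, M1=101/69, M2=-320/207, M3=287/207, M4=0
seg 0: a=1, c=M0/2=0, d=(M1−M0)/(6·2)=101/828, b=Δ0−h0·(2M0+M1)/6=-308/207
seg 1: a=-1, c=M1/2=101/138, d=(M2−M1)/(6·3)=-623/3726, b=Δ1−h1·(2M1+M2)/6=-5/207
seg 2: a=1, c=M2/2=-160/207, d=(M3−M2)/(6·3)=607/3726, b=Δ2−h2·(2M2+M3)/6=-61/414
seg 3: a=-2, c=M3/2=287/414, d=(M4−M3)/(6·3)=-287/3726, b=Δ3−h3·(2M3+M4)/6=-80/207
t_q=1 → seg 0, τ=1; S=1+-308/207·τ+0·τ²+101/828·τ³=-101/276

  seg 0: a=1 b=-308/207 c=0 d=101/828
  seg 1: a=-1 b=-5/207 c=101/138 d=-623/3726
  seg 2: a=1 b=-61/414 c=-160/207 d=607/3726
  seg 3: a=-2 b=-80/207 c=287/414 d=-287/3726
S(1) = -101/276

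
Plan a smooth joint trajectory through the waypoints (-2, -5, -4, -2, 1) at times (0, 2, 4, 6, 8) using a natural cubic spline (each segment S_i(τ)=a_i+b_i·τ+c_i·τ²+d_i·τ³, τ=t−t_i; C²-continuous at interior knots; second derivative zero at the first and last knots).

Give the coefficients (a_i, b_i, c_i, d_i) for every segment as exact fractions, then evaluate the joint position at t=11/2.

  seg 0: a=-2 b=-225/112 c=0 d=57/448
  seg 1: a=-5 b=-27/56 c=171/224 d=-61/448
  seg 2: a=-4 b=15/16 c=-3/56 d=19/448
  seg 3: a=-2 b=69/56 c=45/224 d=-15/448
S(11/2) = -9215/3584

Δ: Δ0=-3/2, Δ1=1/2, Δ2=1, Δ3=3/2
row 1: diag=8, rhs=12; c'=1/4, d'=3/2
row 2: denom=8−2·1/4=15/2; d'=(3−2·3/2)/(15/2)=0
row 3: denom=8−2·4/15=112/15; d'=(3−2·0)/(112/15)=45/112
back: M3=45/112
back: M2=0−4/15·45/112=-3/28
back: M1=3/2−1/4·-3/28=171/112
M: M0=0, M1=171/112, M2=-3/28, M3=45/112, M4=0
seg 0: a=-2, c=M0/2=0, d=(M1−M0)/(6·2)=57/448, b=Δ0−h0·(2M0+M1)/6=-225/112
seg 1: a=-5, c=M1/2=171/224, d=(M2−M1)/(6·2)=-61/448, b=Δ1−h1·(2M1+M2)/6=-27/56
seg 2: a=-4, c=M2/2=-3/56, d=(M3−M2)/(6·2)=19/448, b=Δ2−h2·(2M2+M3)/6=15/16
seg 3: a=-2, c=M3/2=45/224, d=(M4−M3)/(6·2)=-15/448, b=Δ3−h3·(2M3+M4)/6=69/56
t_q=11/2 → seg 2, τ=3/2; S=-4+15/16·τ+-3/56·τ²+19/448·τ³=-9215/3584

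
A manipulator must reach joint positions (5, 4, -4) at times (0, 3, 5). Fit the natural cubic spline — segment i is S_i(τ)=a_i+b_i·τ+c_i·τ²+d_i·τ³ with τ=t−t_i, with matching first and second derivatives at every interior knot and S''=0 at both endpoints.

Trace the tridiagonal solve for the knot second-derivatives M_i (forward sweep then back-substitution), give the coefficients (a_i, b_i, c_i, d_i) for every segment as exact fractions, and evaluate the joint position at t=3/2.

Δ: Δ0=-1/3, Δ1=-4
row 1: diag=10, rhs=-22; c'=1/5, d'=-11/5
back: M1=-11/5
M: M0=0, M1=-11/5, M2=0
seg 0: a=5, c=M0/2=0, d=(M1−M0)/(6·3)=-11/90, b=Δ0−h0·(2M0+M1)/6=23/30
seg 1: a=4, c=M1/2=-11/10, d=(M2−M1)/(6·2)=11/60, b=Δ1−h1·(2M1+M2)/6=-38/15
t_q=3/2 → seg 0, τ=3/2; S=5+23/30·τ+0·τ²+-11/90·τ³=459/80

  seg 0: a=5 b=23/30 c=0 d=-11/90
  seg 1: a=4 b=-38/15 c=-11/10 d=11/60
S(3/2) = 459/80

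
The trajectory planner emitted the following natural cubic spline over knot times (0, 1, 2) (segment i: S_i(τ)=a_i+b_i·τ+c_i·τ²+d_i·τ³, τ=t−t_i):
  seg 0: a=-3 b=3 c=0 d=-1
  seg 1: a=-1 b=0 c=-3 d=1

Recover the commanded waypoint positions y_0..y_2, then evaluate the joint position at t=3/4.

y_0 = S_0(0) = a_0 = -3
y_1 = S_1(0) = a_1 = -1
y_2 = S_1(1) = -3
t_q=3/4 is in segment 0 (τ=3/4); S_0(τ)=-75/64

y_0=-3 y_1=-1 y_2=-3
S(3/4) = -75/64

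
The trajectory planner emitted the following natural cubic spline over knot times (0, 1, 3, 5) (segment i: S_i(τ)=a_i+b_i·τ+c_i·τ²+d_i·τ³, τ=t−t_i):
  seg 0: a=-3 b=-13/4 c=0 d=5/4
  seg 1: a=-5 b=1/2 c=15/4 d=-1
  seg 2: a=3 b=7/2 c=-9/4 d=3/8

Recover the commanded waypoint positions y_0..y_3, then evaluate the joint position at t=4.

y_0=-3 y_1=-5 y_2=3 y_3=4
S(4) = 37/8

y_0 = S_0(0) = a_0 = -3
y_1 = S_1(0) = a_1 = -5
y_2 = S_2(0) = a_2 = 3
y_3 = S_2(2) = 4
t_q=4 is in segment 2 (τ=1); S_2(τ)=37/8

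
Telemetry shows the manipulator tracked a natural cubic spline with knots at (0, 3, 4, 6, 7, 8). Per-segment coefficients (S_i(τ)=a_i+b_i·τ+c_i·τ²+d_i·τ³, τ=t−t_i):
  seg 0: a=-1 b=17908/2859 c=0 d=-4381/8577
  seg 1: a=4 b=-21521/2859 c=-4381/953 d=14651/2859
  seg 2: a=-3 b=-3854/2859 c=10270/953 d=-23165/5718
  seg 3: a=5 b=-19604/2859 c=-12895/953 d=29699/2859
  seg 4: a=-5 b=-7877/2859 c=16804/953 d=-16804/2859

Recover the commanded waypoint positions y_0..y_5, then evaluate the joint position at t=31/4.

y_0 = S_0(0) = a_0 = -1
y_1 = S_1(0) = a_1 = 4
y_2 = S_2(0) = a_2 = -3
y_3 = S_3(0) = a_3 = 5
y_4 = S_4(0) = a_4 = -5
y_5 = S_4(1) = 4
t_q=31/4 is in segment 4 (τ=3/4); S_4(τ)=5679/15248

y_0=-1 y_1=4 y_2=-3 y_3=5 y_4=-5 y_5=4
S(31/4) = 5679/15248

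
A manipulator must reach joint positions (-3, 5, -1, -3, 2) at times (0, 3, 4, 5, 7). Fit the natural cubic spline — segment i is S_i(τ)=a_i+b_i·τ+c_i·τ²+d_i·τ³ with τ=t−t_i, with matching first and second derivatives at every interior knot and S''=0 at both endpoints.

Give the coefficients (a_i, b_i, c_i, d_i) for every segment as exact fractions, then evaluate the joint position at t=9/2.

Δ: Δ0=8/3, Δ1=-6, Δ2=-2, Δ3=5/2
row 1: diag=8, rhs=-52; c'=1/8, d'=-13/2
row 2: denom=4−1·1/8=31/8; d'=(24−1·-13/2)/(31/8)=244/31
row 3: denom=6−1·8/31=178/31; d'=(27−1·244/31)/(178/31)=593/178
back: M3=593/178
back: M2=244/31−8/31·593/178=624/89
back: M1=-13/2−1/8·624/89=-1313/178
M: M0=0, M1=-1313/178, M2=624/89, M3=593/178, M4=0
seg 0: a=-3, c=M0/2=0, d=(M1−M0)/(6·3)=-1313/3204, b=Δ0−h0·(2M0+M1)/6=6787/1068
seg 1: a=5, c=M1/2=-1313/356, d=(M2−M1)/(6·1)=2561/1068, b=Δ1−h1·(2M1+M2)/6=-2515/534
seg 2: a=-1, c=M2/2=312/89, d=(M3−M2)/(6·1)=-655/1068, b=Δ2−h2·(2M2+M3)/6=-5225/1068
seg 3: a=-3, c=M3/2=593/356, d=(M4−M3)/(6·2)=-593/2136, b=Δ3−h3·(2M3+M4)/6=149/534
t_q=9/2 → seg 2, τ=1/2; S=-1+-5225/1068·τ+312/89·τ²+-655/1068·τ³=-7537/2848

  seg 0: a=-3 b=6787/1068 c=0 d=-1313/3204
  seg 1: a=5 b=-2515/534 c=-1313/356 d=2561/1068
  seg 2: a=-1 b=-5225/1068 c=312/89 d=-655/1068
  seg 3: a=-3 b=149/534 c=593/356 d=-593/2136
S(9/2) = -7537/2848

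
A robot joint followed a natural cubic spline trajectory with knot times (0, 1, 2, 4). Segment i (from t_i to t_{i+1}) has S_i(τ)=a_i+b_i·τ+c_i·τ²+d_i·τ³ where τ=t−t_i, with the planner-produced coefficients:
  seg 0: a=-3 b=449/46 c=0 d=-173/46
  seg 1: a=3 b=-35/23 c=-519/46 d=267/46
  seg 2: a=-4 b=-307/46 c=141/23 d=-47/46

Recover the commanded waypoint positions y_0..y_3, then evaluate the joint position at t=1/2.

y_0=-3 y_1=3 y_2=-4 y_3=-1
S(1/2) = 519/368

y_0 = S_0(0) = a_0 = -3
y_1 = S_1(0) = a_1 = 3
y_2 = S_2(0) = a_2 = -4
y_3 = S_2(2) = -1
t_q=1/2 is in segment 0 (τ=1/2); S_0(τ)=519/368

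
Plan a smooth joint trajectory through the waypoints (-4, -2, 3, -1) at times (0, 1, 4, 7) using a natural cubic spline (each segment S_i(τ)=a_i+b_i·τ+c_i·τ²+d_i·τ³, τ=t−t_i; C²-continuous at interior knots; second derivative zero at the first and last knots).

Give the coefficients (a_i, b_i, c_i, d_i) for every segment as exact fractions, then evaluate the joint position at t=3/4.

Δ: Δ0=2, Δ1=5/3, Δ2=-4/3
row 1: diag=8, rhs=-2; c'=3/8, d'=-1/4
row 2: denom=12−3·3/8=87/8; d'=(-18−3·-1/4)/(87/8)=-46/29
back: M2=-46/29
back: M1=-1/4−3/8·-46/29=10/29
M: M0=0, M1=10/29, M2=-46/29, M3=0
seg 0: a=-4, c=M0/2=0, d=(M1−M0)/(6·1)=5/87, b=Δ0−h0·(2M0+M1)/6=169/87
seg 1: a=-2, c=M1/2=5/29, d=(M2−M1)/(6·3)=-28/261, b=Δ1−h1·(2M1+M2)/6=184/87
seg 2: a=3, c=M2/2=-23/29, d=(M3−M2)/(6·3)=23/261, b=Δ2−h2·(2M2+M3)/6=22/87
t_q=3/4 → seg 0, τ=3/4; S=-4+169/87·τ+0·τ²+5/87·τ³=-4675/1856

  seg 0: a=-4 b=169/87 c=0 d=5/87
  seg 1: a=-2 b=184/87 c=5/29 d=-28/261
  seg 2: a=3 b=22/87 c=-23/29 d=23/261
S(3/4) = -4675/1856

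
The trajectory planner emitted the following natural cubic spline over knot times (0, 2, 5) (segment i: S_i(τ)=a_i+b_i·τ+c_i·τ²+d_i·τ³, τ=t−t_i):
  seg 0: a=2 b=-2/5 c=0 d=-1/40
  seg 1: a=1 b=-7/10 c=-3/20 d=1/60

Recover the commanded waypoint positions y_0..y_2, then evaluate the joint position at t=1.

y_0 = S_0(0) = a_0 = 2
y_1 = S_1(0) = a_1 = 1
y_2 = S_1(3) = -2
t_q=1 is in segment 0 (τ=1); S_0(τ)=63/40

y_0=2 y_1=1 y_2=-2
S(1) = 63/40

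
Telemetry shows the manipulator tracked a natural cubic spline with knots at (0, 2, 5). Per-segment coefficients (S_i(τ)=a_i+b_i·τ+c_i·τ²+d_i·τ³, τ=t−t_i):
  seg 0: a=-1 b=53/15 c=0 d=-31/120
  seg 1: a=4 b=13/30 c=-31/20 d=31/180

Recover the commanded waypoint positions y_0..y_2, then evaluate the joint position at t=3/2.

y_0 = S_0(0) = a_0 = -1
y_1 = S_1(0) = a_1 = 4
y_2 = S_1(3) = -4
t_q=3/2 is in segment 0 (τ=3/2); S_0(τ)=1097/320

y_0=-1 y_1=4 y_2=-4
S(3/2) = 1097/320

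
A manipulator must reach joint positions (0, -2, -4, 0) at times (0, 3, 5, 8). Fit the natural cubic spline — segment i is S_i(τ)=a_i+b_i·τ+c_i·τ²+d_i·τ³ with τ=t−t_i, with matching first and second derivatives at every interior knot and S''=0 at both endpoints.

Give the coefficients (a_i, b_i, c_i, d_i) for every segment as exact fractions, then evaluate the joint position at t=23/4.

  seg 0: a=0 b=-5/12 c=0 d=-1/36
  seg 1: a=-2 b=-7/6 c=-1/4 d=1/6
  seg 2: a=-4 b=-1/6 c=3/4 d=-1/12
S(23/4) = -957/256

Δ: Δ0=-2/3, Δ1=-1, Δ2=4/3
row 1: diag=10, rhs=-2; c'=1/5, d'=-1/5
row 2: denom=10−2·1/5=48/5; d'=(14−2·-1/5)/(48/5)=3/2
back: M2=3/2
back: M1=-1/5−1/5·3/2=-1/2
M: M0=0, M1=-1/2, M2=3/2, M3=0
seg 0: a=0, c=M0/2=0, d=(M1−M0)/(6·3)=-1/36, b=Δ0−h0·(2M0+M1)/6=-5/12
seg 1: a=-2, c=M1/2=-1/4, d=(M2−M1)/(6·2)=1/6, b=Δ1−h1·(2M1+M2)/6=-7/6
seg 2: a=-4, c=M2/2=3/4, d=(M3−M2)/(6·3)=-1/12, b=Δ2−h2·(2M2+M3)/6=-1/6
t_q=23/4 → seg 2, τ=3/4; S=-4+-1/6·τ+3/4·τ²+-1/12·τ³=-957/256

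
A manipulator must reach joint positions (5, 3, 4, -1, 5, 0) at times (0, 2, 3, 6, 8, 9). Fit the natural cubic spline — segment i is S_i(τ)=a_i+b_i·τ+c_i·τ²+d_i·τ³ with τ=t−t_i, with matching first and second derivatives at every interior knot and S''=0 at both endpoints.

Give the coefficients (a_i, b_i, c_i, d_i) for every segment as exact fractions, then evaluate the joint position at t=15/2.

Δ: Δ0=-1, Δ1=1, Δ2=-5/3, Δ3=3, Δ4=-5
row 1: diag=6, rhs=12; c'=1/6, d'=2
row 2: denom=8−1·1/6=47/6; d'=(-16−1·2)/(47/6)=-108/47
row 3: denom=10−3·18/47=416/47; d'=(28−3·-108/47)/(416/47)=205/52
row 4: denom=6−2·47/208=577/104; d'=(-48−2·205/52)/(577/104)=-5812/577
back: M4=-5812/577
back: M3=205/52−47/208·-5812/577=3588/577
back: M2=-108/47−18/47·3588/577=-2700/577
back: M1=2−1/6·-2700/577=1604/577
M: M0=0, M1=1604/577, M2=-2700/577, M3=3588/577, M4=-5812/577, M5=0
seg 0: a=5, c=M0/2=0, d=(M1−M0)/(6·2)=401/1731, b=Δ0−h0·(2M0+M1)/6=-3335/1731
seg 1: a=3, c=M1/2=802/577, d=(M2−M1)/(6·1)=-2152/1731, b=Δ1−h1·(2M1+M2)/6=1477/1731
seg 2: a=4, c=M2/2=-1350/577, d=(M3−M2)/(6·3)=1048/1731, b=Δ2−h2·(2M2+M3)/6=-167/1731
seg 3: a=-1, c=M3/2=1794/577, d=(M4−M3)/(6·2)=-2350/1731, b=Δ3−h3·(2M3+M4)/6=3829/1731
seg 4: a=5, c=M4/2=-2906/577, d=(M5−M4)/(6·1)=2906/1731, b=Δ4−h4·(2M4+M5)/6=-2843/1731
t_q=15/2 → seg 3, τ=3/2; S=-1+3829/1731·τ+1794/577·τ²+-2350/1731·τ³=10921/2308

  seg 0: a=5 b=-3335/1731 c=0 d=401/1731
  seg 1: a=3 b=1477/1731 c=802/577 d=-2152/1731
  seg 2: a=4 b=-167/1731 c=-1350/577 d=1048/1731
  seg 3: a=-1 b=3829/1731 c=1794/577 d=-2350/1731
  seg 4: a=5 b=-2843/1731 c=-2906/577 d=2906/1731
S(15/2) = 10921/2308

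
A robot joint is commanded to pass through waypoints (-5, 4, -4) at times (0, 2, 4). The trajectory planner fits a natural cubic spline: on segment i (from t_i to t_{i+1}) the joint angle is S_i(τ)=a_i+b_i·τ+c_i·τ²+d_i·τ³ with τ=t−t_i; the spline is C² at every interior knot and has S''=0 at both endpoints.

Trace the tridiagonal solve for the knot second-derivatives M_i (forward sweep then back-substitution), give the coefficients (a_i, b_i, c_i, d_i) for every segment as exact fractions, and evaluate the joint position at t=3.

Δ: Δ0=9/2, Δ1=-4
row 1: diag=8, rhs=-51; c'=1/4, d'=-51/8
back: M1=-51/8
M: M0=0, M1=-51/8, M2=0
seg 0: a=-5, c=M0/2=0, d=(M1−M0)/(6·2)=-17/32, b=Δ0−h0·(2M0+M1)/6=53/8
seg 1: a=4, c=M1/2=-51/16, d=(M2−M1)/(6·2)=17/32, b=Δ1−h1·(2M1+M2)/6=1/4
t_q=3 → seg 1, τ=1; S=4+1/4·τ+-51/16·τ²+17/32·τ³=51/32

  seg 0: a=-5 b=53/8 c=0 d=-17/32
  seg 1: a=4 b=1/4 c=-51/16 d=17/32
S(3) = 51/32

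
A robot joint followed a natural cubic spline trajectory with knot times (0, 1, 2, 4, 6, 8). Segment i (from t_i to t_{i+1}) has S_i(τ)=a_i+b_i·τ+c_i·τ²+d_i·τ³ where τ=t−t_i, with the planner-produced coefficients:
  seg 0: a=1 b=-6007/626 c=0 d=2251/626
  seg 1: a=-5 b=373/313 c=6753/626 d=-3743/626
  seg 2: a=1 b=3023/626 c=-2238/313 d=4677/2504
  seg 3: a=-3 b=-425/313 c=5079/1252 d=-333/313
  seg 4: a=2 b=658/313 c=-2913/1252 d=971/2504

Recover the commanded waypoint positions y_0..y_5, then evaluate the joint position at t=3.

y_0 = S_0(0) = a_0 = 1
y_1 = S_1(0) = a_1 = -5
y_2 = S_2(0) = a_2 = 1
y_3 = S_3(0) = a_3 = -3
y_4 = S_4(0) = a_4 = 2
y_5 = S_4(2) = 0
t_q=3 is in segment 2 (τ=1); S_2(τ)=1369/2504

y_0=1 y_1=-5 y_2=1 y_3=-3 y_4=2 y_5=0
S(3) = 1369/2504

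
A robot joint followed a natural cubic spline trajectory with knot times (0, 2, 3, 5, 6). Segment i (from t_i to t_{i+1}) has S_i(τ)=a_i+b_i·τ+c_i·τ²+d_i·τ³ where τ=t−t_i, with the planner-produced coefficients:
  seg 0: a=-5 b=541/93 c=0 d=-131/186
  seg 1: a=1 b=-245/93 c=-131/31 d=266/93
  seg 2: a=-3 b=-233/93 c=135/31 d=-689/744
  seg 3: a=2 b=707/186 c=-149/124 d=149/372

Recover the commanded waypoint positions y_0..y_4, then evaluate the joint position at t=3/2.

y_0=-5 y_1=1 y_2=-3 y_3=2 y_4=5
S(3/2) = 669/496

y_0 = S_0(0) = a_0 = -5
y_1 = S_1(0) = a_1 = 1
y_2 = S_2(0) = a_2 = -3
y_3 = S_3(0) = a_3 = 2
y_4 = S_3(1) = 5
t_q=3/2 is in segment 0 (τ=3/2); S_0(τ)=669/496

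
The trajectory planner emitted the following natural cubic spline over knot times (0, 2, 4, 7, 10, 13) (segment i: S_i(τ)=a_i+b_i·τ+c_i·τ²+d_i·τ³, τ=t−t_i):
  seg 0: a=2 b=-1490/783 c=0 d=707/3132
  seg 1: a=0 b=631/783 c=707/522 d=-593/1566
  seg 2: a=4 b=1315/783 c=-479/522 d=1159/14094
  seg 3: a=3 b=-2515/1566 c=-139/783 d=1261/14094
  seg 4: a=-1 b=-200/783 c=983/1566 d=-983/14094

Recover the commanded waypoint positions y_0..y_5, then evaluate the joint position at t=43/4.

y_0=2 y_1=0 y_2=4 y_3=3 y_4=-1 y_5=2
S(43/4) = -9665/11136

y_0 = S_0(0) = a_0 = 2
y_1 = S_1(0) = a_1 = 0
y_2 = S_2(0) = a_2 = 4
y_3 = S_3(0) = a_3 = 3
y_4 = S_4(0) = a_4 = -1
y_5 = S_4(3) = 2
t_q=43/4 is in segment 4 (τ=3/4); S_4(τ)=-9665/11136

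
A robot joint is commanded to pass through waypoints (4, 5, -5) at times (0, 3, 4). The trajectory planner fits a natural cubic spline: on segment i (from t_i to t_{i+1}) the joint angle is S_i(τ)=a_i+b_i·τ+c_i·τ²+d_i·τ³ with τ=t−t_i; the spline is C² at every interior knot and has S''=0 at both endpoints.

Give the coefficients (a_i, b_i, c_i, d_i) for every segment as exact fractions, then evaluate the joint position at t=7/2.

  seg 0: a=4 b=101/24 c=0 d=-31/72
  seg 1: a=5 b=-89/12 c=-31/8 d=31/24
S(7/2) = 31/64

Δ: Δ0=1/3, Δ1=-10
row 1: diag=8, rhs=-62; c'=1/8, d'=-31/4
back: M1=-31/4
M: M0=0, M1=-31/4, M2=0
seg 0: a=4, c=M0/2=0, d=(M1−M0)/(6·3)=-31/72, b=Δ0−h0·(2M0+M1)/6=101/24
seg 1: a=5, c=M1/2=-31/8, d=(M2−M1)/(6·1)=31/24, b=Δ1−h1·(2M1+M2)/6=-89/12
t_q=7/2 → seg 1, τ=1/2; S=5+-89/12·τ+-31/8·τ²+31/24·τ³=31/64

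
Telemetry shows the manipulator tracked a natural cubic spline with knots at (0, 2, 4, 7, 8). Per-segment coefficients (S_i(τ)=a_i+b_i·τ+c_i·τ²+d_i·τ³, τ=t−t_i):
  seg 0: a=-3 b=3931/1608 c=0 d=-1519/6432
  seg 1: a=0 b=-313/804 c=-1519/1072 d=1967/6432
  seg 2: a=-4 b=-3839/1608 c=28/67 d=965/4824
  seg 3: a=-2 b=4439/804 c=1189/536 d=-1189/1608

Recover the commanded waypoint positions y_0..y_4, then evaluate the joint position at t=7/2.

y_0 = S_0(0) = a_0 = -3
y_1 = S_1(0) = a_1 = 0
y_2 = S_2(0) = a_2 = -4
y_3 = S_3(0) = a_3 = -2
y_4 = S_3(1) = 5
t_q=7/2 is in segment 1 (τ=3/2); S_1(τ)=-46997/17152

y_0=-3 y_1=0 y_2=-4 y_3=-2 y_4=5
S(7/2) = -46997/17152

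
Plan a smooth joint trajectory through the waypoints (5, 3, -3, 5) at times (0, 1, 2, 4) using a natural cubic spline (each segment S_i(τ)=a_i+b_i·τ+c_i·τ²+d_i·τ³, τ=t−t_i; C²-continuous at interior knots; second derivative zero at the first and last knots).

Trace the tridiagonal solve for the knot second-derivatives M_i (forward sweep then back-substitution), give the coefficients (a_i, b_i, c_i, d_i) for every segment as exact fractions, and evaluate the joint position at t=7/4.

  seg 0: a=5 b=-12/23 c=0 d=-34/23
  seg 1: a=3 b=-114/23 c=-102/23 d=78/23
  seg 2: a=-3 b=-84/23 c=132/23 d=-22/23
S(7/4) = -57/32

Δ: Δ0=-2, Δ1=-6, Δ2=4
row 1: diag=4, rhs=-24; c'=1/4, d'=-6
row 2: denom=6−1·1/4=23/4; d'=(60−1·-6)/(23/4)=264/23
back: M2=264/23
back: M1=-6−1/4·264/23=-204/23
M: M0=0, M1=-204/23, M2=264/23, M3=0
seg 0: a=5, c=M0/2=0, d=(M1−M0)/(6·1)=-34/23, b=Δ0−h0·(2M0+M1)/6=-12/23
seg 1: a=3, c=M1/2=-102/23, d=(M2−M1)/(6·1)=78/23, b=Δ1−h1·(2M1+M2)/6=-114/23
seg 2: a=-3, c=M2/2=132/23, d=(M3−M2)/(6·2)=-22/23, b=Δ2−h2·(2M2+M3)/6=-84/23
t_q=7/4 → seg 1, τ=3/4; S=3+-114/23·τ+-102/23·τ²+78/23·τ³=-57/32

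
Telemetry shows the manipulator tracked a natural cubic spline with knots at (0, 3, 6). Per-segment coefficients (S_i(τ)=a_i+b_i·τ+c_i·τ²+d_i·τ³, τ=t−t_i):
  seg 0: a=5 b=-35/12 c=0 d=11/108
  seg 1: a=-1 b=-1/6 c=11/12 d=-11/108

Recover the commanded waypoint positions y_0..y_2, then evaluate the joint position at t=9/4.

y_0 = S_0(0) = a_0 = 5
y_1 = S_1(0) = a_1 = -1
y_2 = S_1(3) = 4
t_q=9/4 is in segment 0 (τ=9/4); S_0(τ)=-103/256

y_0=5 y_1=-1 y_2=4
S(9/4) = -103/256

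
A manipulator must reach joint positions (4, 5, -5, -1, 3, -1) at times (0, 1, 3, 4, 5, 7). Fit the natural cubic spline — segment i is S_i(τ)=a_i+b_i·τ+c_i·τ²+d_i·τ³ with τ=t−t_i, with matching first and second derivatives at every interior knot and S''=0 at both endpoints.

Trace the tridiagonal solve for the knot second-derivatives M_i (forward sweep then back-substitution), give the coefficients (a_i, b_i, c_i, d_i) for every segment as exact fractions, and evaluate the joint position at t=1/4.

  seg 0: a=4 b=947/350 c=0 d=-597/350
  seg 1: a=5 b=-422/175 c=-1791/350 d=669/350
  seg 2: a=-5 b=2/35 c=2223/350 d=-843/350
  seg 3: a=-1 b=1937/350 c=-153/175 d=-33/50
  seg 4: a=3 b=316/175 c=-999/350 d=333/700
S(1/4) = 20831/4480

Δ: Δ0=1, Δ1=-5, Δ2=4, Δ3=4, Δ4=-2
row 1: diag=6, rhs=-36; c'=1/3, d'=-6
row 2: denom=6−2·1/3=16/3; d'=(54−2·-6)/(16/3)=99/8
row 3: denom=4−1·3/16=61/16; d'=(0−1·99/8)/(61/16)=-198/61
row 4: denom=6−1·16/61=350/61; d'=(-36−1·-198/61)/(350/61)=-999/175
back: M4=-999/175
back: M3=-198/61−16/61·-999/175=-306/175
back: M2=99/8−3/16·-306/175=2223/175
back: M1=-6−1/3·2223/175=-1791/175
M: M0=0, M1=-1791/175, M2=2223/175, M3=-306/175, M4=-999/175, M5=0
seg 0: a=4, c=M0/2=0, d=(M1−M0)/(6·1)=-597/350, b=Δ0−h0·(2M0+M1)/6=947/350
seg 1: a=5, c=M1/2=-1791/350, d=(M2−M1)/(6·2)=669/350, b=Δ1−h1·(2M1+M2)/6=-422/175
seg 2: a=-5, c=M2/2=2223/350, d=(M3−M2)/(6·1)=-843/350, b=Δ2−h2·(2M2+M3)/6=2/35
seg 3: a=-1, c=M3/2=-153/175, d=(M4−M3)/(6·1)=-33/50, b=Δ3−h3·(2M3+M4)/6=1937/350
seg 4: a=3, c=M4/2=-999/350, d=(M5−M4)/(6·2)=333/700, b=Δ4−h4·(2M4+M5)/6=316/175
t_q=1/4 → seg 0, τ=1/4; S=4+947/350·τ+0·τ²+-597/350·τ³=20831/4480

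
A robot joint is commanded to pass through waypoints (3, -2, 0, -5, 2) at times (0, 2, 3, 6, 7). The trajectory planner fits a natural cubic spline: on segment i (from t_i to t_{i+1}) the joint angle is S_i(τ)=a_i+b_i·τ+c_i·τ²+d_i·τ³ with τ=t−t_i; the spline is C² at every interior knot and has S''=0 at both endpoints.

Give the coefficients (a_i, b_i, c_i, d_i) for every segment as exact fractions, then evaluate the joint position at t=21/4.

  seg 0: a=3 b=-92/21 c=0 d=79/168
  seg 1: a=-2 b=53/42 c=79/28 d=-25/12
  seg 2: a=0 b=55/84 c=-24/7 d=223/252
  seg 3: a=-5 b=167/42 c=127/28 d=-127/84
S(21/4) = -10401/1792

Δ: Δ0=-5/2, Δ1=2, Δ2=-5/3, Δ3=7
row 1: diag=6, rhs=27; c'=1/6, d'=9/2
row 2: denom=8−1·1/6=47/6; d'=(-22−1·9/2)/(47/6)=-159/47
row 3: denom=8−3·18/47=322/47; d'=(52−3·-159/47)/(322/47)=127/14
back: M3=127/14
back: M2=-159/47−18/47·127/14=-48/7
back: M1=9/2−1/6·-48/7=79/14
M: M0=0, M1=79/14, M2=-48/7, M3=127/14, M4=0
seg 0: a=3, c=M0/2=0, d=(M1−M0)/(6·2)=79/168, b=Δ0−h0·(2M0+M1)/6=-92/21
seg 1: a=-2, c=M1/2=79/28, d=(M2−M1)/(6·1)=-25/12, b=Δ1−h1·(2M1+M2)/6=53/42
seg 2: a=0, c=M2/2=-24/7, d=(M3−M2)/(6·3)=223/252, b=Δ2−h2·(2M2+M3)/6=55/84
seg 3: a=-5, c=M3/2=127/28, d=(M4−M3)/(6·1)=-127/84, b=Δ3−h3·(2M3+M4)/6=167/42
t_q=21/4 → seg 2, τ=9/4; S=0+55/84·τ+-24/7·τ²+223/252·τ³=-10401/1792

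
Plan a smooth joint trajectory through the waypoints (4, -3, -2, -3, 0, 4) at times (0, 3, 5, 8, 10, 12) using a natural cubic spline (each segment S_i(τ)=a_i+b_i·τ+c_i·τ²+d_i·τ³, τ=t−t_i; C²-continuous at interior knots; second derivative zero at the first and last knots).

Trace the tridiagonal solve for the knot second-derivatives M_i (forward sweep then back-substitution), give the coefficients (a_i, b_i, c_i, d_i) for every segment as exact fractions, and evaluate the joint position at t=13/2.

Δ: Δ0=-7/3, Δ1=1/2, Δ2=-1/3, Δ3=3/2, Δ4=2
row 1: diag=10, rhs=17; c'=1/5, d'=17/10
row 2: denom=10−2·1/5=48/5; d'=(-5−2·17/10)/(48/5)=-7/8
row 3: denom=10−3·5/16=145/16; d'=(11−3·-7/8)/(145/16)=218/145
row 4: denom=8−2·32/145=1096/145; d'=(3−2·218/145)/(1096/145)=-1/1096
back: M4=-1/1096
back: M3=218/145−32/145·-1/1096=206/137
back: M2=-7/8−5/16·206/137=-737/548
back: M1=17/10−1/5·-737/548=1079/548
M: M0=0, M1=1079/548, M2=-737/548, M3=206/137, M4=-1/1096, M5=0
seg 0: a=4, c=M0/2=0, d=(M1−M0)/(6·3)=1079/9864, b=Δ0−h0·(2M0+M1)/6=-10909/3288
seg 1: a=-3, c=M1/2=1079/1096, d=(M2−M1)/(6·2)=-227/822, b=Δ1−h1·(2M1+M2)/6=-599/1644
seg 2: a=-2, c=M2/2=-737/1096, d=(M3−M2)/(6·3)=1561/9864, b=Δ2−h2·(2M2+M3)/6=427/1644
seg 3: a=-3, c=M3/2=103/137, d=(M4−M3)/(6·2)=-1649/13152, b=Δ3−h3·(2M3+M4)/6=1637/3288
seg 4: a=0, c=M4/2=-1/2192, d=(M5−M4)/(6·2)=1/13152, b=Δ4−h4·(2M4+M5)/6=3289/1644
t_q=13/2 → seg 2, τ=3/2; S=-2+427/1644·τ+-737/1096·τ²+1561/9864·τ³=-22703/8768

  seg 0: a=4 b=-10909/3288 c=0 d=1079/9864
  seg 1: a=-3 b=-599/1644 c=1079/1096 d=-227/822
  seg 2: a=-2 b=427/1644 c=-737/1096 d=1561/9864
  seg 3: a=-3 b=1637/3288 c=103/137 d=-1649/13152
  seg 4: a=0 b=3289/1644 c=-1/2192 d=1/13152
S(13/2) = -22703/8768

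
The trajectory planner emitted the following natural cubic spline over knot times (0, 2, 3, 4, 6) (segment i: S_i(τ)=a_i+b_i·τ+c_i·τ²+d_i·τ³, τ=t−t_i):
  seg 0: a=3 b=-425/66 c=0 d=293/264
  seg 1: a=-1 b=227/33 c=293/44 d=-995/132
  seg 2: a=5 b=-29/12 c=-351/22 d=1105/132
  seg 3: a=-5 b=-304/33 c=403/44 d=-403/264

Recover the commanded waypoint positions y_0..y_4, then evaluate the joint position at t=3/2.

y_0 = S_0(0) = a_0 = 3
y_1 = S_1(0) = a_1 = -1
y_2 = S_2(0) = a_2 = 5
y_3 = S_3(0) = a_3 = -5
y_4 = S_3(2) = 1
t_q=3/2 is in segment 0 (τ=3/2); S_0(τ)=-2051/704

y_0=3 y_1=-1 y_2=5 y_3=-5 y_4=1
S(3/2) = -2051/704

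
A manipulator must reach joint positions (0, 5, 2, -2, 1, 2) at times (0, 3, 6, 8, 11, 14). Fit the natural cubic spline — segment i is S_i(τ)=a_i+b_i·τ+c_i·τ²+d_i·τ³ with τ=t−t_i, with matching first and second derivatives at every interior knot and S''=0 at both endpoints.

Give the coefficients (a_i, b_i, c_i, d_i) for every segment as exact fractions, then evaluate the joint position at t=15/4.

Δ: Δ0=5/3, Δ1=-1, Δ2=-2, Δ3=1, Δ4=1/3
row 1: diag=12, rhs=-16; c'=1/4, d'=-4/3
row 2: denom=10−3·1/4=37/4; d'=(-6−3·-4/3)/(37/4)=-8/37
row 3: denom=10−2·8/37=354/37; d'=(18−2·-8/37)/(354/37)=341/177
row 4: denom=12−3·37/118=1305/118; d'=(-4−3·341/177)/(1305/118)=-1154/1305
back: M4=-1154/1305
back: M3=341/177−37/118·-1154/1305=2876/1305
back: M2=-8/37−8/37·2876/1305=-904/1305
back: M1=-4/3−1/4·-904/1305=-1514/1305
M: M0=0, M1=-1514/1305, M2=-904/1305, M3=2876/1305, M4=-1154/1305, M5=0
seg 0: a=0, c=M0/2=0, d=(M1−M0)/(6·3)=-757/11745, b=Δ0−h0·(2M0+M1)/6=2932/1305
seg 1: a=5, c=M1/2=-757/1305, d=(M2−M1)/(6·3)=61/2349, b=Δ1−h1·(2M1+M2)/6=661/1305
seg 2: a=2, c=M2/2=-452/1305, d=(M3−M2)/(6·2)=7/29, b=Δ2−h2·(2M2+M3)/6=-2966/1305
seg 3: a=-2, c=M3/2=1438/1305, d=(M4−M3)/(6·3)=-403/2349, b=Δ3−h3·(2M3+M4)/6=-994/1305
seg 4: a=1, c=M4/2=-577/1305, d=(M5−M4)/(6·3)=577/11745, b=Δ4−h4·(2M4+M5)/6=1589/1305
t_q=15/4 → seg 1, τ=3/4; S=5+661/1305·τ+-757/1305·τ²+61/2349·τ³=46999/9280

  seg 0: a=0 b=2932/1305 c=0 d=-757/11745
  seg 1: a=5 b=661/1305 c=-757/1305 d=61/2349
  seg 2: a=2 b=-2966/1305 c=-452/1305 d=7/29
  seg 3: a=-2 b=-994/1305 c=1438/1305 d=-403/2349
  seg 4: a=1 b=1589/1305 c=-577/1305 d=577/11745
S(15/4) = 46999/9280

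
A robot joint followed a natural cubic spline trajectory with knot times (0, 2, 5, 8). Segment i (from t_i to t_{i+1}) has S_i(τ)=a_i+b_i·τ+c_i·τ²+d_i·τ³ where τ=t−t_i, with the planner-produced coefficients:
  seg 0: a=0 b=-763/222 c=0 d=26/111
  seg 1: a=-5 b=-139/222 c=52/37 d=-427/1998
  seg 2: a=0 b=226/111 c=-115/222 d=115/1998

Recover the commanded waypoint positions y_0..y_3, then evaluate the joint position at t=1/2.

y_0=0 y_1=-5 y_2=0 y_3=3
S(1/2) = -125/74

y_0 = S_0(0) = a_0 = 0
y_1 = S_1(0) = a_1 = -5
y_2 = S_2(0) = a_2 = 0
y_3 = S_2(3) = 3
t_q=1/2 is in segment 0 (τ=1/2); S_0(τ)=-125/74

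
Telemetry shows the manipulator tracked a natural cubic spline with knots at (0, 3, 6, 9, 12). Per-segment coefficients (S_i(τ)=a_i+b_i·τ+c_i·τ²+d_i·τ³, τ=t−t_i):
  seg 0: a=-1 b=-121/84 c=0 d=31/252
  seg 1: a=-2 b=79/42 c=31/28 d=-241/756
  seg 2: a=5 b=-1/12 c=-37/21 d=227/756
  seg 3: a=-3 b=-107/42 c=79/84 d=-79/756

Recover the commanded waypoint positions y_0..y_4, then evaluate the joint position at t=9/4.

y_0=-1 y_1=-2 y_2=5 y_3=-3 y_4=-5
S(9/4) = -727/256

y_0 = S_0(0) = a_0 = -1
y_1 = S_1(0) = a_1 = -2
y_2 = S_2(0) = a_2 = 5
y_3 = S_3(0) = a_3 = -3
y_4 = S_3(3) = -5
t_q=9/4 is in segment 0 (τ=9/4); S_0(τ)=-727/256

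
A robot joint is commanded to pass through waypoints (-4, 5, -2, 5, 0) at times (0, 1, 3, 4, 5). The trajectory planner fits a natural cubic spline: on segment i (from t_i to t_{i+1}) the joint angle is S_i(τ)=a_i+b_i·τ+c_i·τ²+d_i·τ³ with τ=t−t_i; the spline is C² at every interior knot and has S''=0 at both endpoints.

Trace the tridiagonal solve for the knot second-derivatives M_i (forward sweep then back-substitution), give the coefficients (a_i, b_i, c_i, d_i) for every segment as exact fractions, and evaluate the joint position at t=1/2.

  seg 0: a=-4 b=2987/244 c=0 d=-791/244
  seg 1: a=5 b=307/122 c=-2373/244 d=1639/488
  seg 2: a=-2 b=239/61 c=636/61 d=-448/61
  seg 3: a=5 b=167/61 c=-708/61 d=236/61
S(1/2) = 3349/1952

Δ: Δ0=9, Δ1=-7/2, Δ2=7, Δ3=-5
row 1: diag=6, rhs=-75; c'=1/3, d'=-25/2
row 2: denom=6−2·1/3=16/3; d'=(63−2·-25/2)/(16/3)=33/2
row 3: denom=4−1·3/16=61/16; d'=(-72−1·33/2)/(61/16)=-1416/61
back: M3=-1416/61
back: M2=33/2−3/16·-1416/61=1272/61
back: M1=-25/2−1/3·1272/61=-2373/122
M: M0=0, M1=-2373/122, M2=1272/61, M3=-1416/61, M4=0
seg 0: a=-4, c=M0/2=0, d=(M1−M0)/(6·1)=-791/244, b=Δ0−h0·(2M0+M1)/6=2987/244
seg 1: a=5, c=M1/2=-2373/244, d=(M2−M1)/(6·2)=1639/488, b=Δ1−h1·(2M1+M2)/6=307/122
seg 2: a=-2, c=M2/2=636/61, d=(M3−M2)/(6·1)=-448/61, b=Δ2−h2·(2M2+M3)/6=239/61
seg 3: a=5, c=M3/2=-708/61, d=(M4−M3)/(6·1)=236/61, b=Δ3−h3·(2M3+M4)/6=167/61
t_q=1/2 → seg 0, τ=1/2; S=-4+2987/244·τ+0·τ²+-791/244·τ³=3349/1952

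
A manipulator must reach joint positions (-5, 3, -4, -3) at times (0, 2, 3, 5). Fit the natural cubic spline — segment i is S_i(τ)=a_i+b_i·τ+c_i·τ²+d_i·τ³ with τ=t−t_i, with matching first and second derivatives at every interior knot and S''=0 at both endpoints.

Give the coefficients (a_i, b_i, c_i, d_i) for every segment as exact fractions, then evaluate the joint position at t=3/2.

  seg 0: a=-5 b=41/5 c=0 d=-21/20
  seg 1: a=3 b=-22/5 c=-63/10 d=37/10
  seg 2: a=-4 b=-59/10 c=24/5 d=-4/5
S(3/2) = 601/160

Δ: Δ0=4, Δ1=-7, Δ2=1/2
row 1: diag=6, rhs=-66; c'=1/6, d'=-11
row 2: denom=6−1·1/6=35/6; d'=(45−1·-11)/(35/6)=48/5
back: M2=48/5
back: M1=-11−1/6·48/5=-63/5
M: M0=0, M1=-63/5, M2=48/5, M3=0
seg 0: a=-5, c=M0/2=0, d=(M1−M0)/(6·2)=-21/20, b=Δ0−h0·(2M0+M1)/6=41/5
seg 1: a=3, c=M1/2=-63/10, d=(M2−M1)/(6·1)=37/10, b=Δ1−h1·(2M1+M2)/6=-22/5
seg 2: a=-4, c=M2/2=24/5, d=(M3−M2)/(6·2)=-4/5, b=Δ2−h2·(2M2+M3)/6=-59/10
t_q=3/2 → seg 0, τ=3/2; S=-5+41/5·τ+0·τ²+-21/20·τ³=601/160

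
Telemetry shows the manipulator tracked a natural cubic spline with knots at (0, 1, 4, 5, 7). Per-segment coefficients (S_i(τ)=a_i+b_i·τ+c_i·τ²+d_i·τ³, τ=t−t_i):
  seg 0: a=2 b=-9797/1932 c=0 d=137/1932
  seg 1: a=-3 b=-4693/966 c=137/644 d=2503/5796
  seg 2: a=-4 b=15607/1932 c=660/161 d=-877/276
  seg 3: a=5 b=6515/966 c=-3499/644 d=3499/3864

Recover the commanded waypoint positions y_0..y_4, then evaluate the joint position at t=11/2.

y_0=2 y_1=-3 y_2=-4 y_3=5 y_4=4
S(11/2) = 10491/1472

y_0 = S_0(0) = a_0 = 2
y_1 = S_1(0) = a_1 = -3
y_2 = S_2(0) = a_2 = -4
y_3 = S_3(0) = a_3 = 5
y_4 = S_3(2) = 4
t_q=11/2 is in segment 3 (τ=1/2); S_3(τ)=10491/1472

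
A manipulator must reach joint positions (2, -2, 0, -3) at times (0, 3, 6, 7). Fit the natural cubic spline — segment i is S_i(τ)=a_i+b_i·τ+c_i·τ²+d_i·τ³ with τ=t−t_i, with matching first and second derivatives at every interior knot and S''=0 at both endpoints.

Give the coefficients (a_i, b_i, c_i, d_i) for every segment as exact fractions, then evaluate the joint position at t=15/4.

  seg 0: a=2 b=-197/87 c=0 d=3/29
  seg 1: a=-2 b=46/87 c=27/29 d=-77/261
  seg 2: a=0 b=-161/87 c=-50/29 d=50/87
S(15/4) = -2235/1856

Δ: Δ0=-4/3, Δ1=2/3, Δ2=-3
row 1: diag=12, rhs=12; c'=1/4, d'=1
row 2: denom=8−3·1/4=29/4; d'=(-22−3·1)/(29/4)=-100/29
back: M2=-100/29
back: M1=1−1/4·-100/29=54/29
M: M0=0, M1=54/29, M2=-100/29, M3=0
seg 0: a=2, c=M0/2=0, d=(M1−M0)/(6·3)=3/29, b=Δ0−h0·(2M0+M1)/6=-197/87
seg 1: a=-2, c=M1/2=27/29, d=(M2−M1)/(6·3)=-77/261, b=Δ1−h1·(2M1+M2)/6=46/87
seg 2: a=0, c=M2/2=-50/29, d=(M3−M2)/(6·1)=50/87, b=Δ2−h2·(2M2+M3)/6=-161/87
t_q=15/4 → seg 1, τ=3/4; S=-2+46/87·τ+27/29·τ²+-77/261·τ³=-2235/1856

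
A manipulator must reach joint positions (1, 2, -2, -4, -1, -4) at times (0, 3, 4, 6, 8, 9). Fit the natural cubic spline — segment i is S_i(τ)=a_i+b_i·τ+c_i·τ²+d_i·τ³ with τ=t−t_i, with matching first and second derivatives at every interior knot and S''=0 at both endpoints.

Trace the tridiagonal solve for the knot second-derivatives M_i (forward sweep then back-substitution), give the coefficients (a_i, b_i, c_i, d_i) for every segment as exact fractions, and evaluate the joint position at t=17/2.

Δ: Δ0=1/3, Δ1=-4, Δ2=-1, Δ3=3/2, Δ4=-3
row 1: diag=8, rhs=-26; c'=1/8, d'=-13/4
row 2: denom=6−1·1/8=47/8; d'=(18−1·-13/4)/(47/8)=170/47
row 3: denom=8−2·16/47=344/47; d'=(15−2·170/47)/(344/47)=365/344
row 4: denom=6−2·47/172=469/86; d'=(-27−2·365/344)/(469/86)=-5009/938
back: M4=-5009/938
back: M3=365/344−47/172·-5009/938=1182/469
back: M2=170/47−16/47·1182/469=1294/469
back: M1=-13/4−1/8·1294/469=-1686/469
M: M0=0, M1=-1686/469, M2=1294/469, M3=1182/469, M4=-5009/938, M5=0
seg 0: a=1, c=M0/2=0, d=(M1−M0)/(6·3)=-281/1407, b=Δ0−h0·(2M0+M1)/6=2998/1407
seg 1: a=2, c=M1/2=-843/469, d=(M2−M1)/(6·1)=1490/1407, b=Δ1−h1·(2M1+M2)/6=-4589/1407
seg 2: a=-2, c=M2/2=647/469, d=(M3−M2)/(6·2)=-4/201, b=Δ2−h2·(2M2+M3)/6=-5177/1407
seg 3: a=-4, c=M3/2=591/469, d=(M4−M3)/(6·2)=-7373/11256, b=Δ3−h3·(2M3+M4)/6=2251/1407
seg 4: a=-1, c=M4/2=-5009/1876, d=(M5−M4)/(6·1)=5009/5628, b=Δ4−h4·(2M4+M5)/6=-3433/2814
t_q=17/2 → seg 4, τ=1/2; S=-1+-3433/2814·τ+-5009/1876·τ²+5009/5628·τ³=-32511/15008

  seg 0: a=1 b=2998/1407 c=0 d=-281/1407
  seg 1: a=2 b=-4589/1407 c=-843/469 d=1490/1407
  seg 2: a=-2 b=-5177/1407 c=647/469 d=-4/201
  seg 3: a=-4 b=2251/1407 c=591/469 d=-7373/11256
  seg 4: a=-1 b=-3433/2814 c=-5009/1876 d=5009/5628
S(17/2) = -32511/15008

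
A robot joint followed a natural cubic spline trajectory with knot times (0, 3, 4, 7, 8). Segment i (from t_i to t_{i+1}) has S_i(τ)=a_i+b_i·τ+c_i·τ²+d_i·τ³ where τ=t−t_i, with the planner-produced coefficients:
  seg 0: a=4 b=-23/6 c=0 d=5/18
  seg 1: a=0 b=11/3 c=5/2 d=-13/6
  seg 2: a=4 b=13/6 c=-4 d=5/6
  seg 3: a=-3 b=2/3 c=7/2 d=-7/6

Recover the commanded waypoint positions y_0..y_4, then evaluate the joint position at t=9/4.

y_0 = S_0(0) = a_0 = 4
y_1 = S_1(0) = a_1 = 0
y_2 = S_2(0) = a_2 = 4
y_3 = S_3(0) = a_3 = -3
y_4 = S_3(1) = 0
t_q=9/4 is in segment 0 (τ=9/4); S_0(τ)=-187/128

y_0=4 y_1=0 y_2=4 y_3=-3 y_4=0
S(9/4) = -187/128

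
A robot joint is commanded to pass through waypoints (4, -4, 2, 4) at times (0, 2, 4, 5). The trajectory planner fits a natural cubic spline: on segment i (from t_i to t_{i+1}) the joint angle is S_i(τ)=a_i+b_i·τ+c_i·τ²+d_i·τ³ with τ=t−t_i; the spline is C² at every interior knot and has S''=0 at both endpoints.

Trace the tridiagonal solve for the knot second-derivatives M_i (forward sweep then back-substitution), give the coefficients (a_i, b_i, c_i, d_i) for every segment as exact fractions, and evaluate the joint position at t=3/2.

  seg 0: a=4 b=-6 c=0 d=1/2
  seg 1: a=-4 b=0 c=3 d=-3/4
  seg 2: a=2 b=3 c=-3/2 d=1/2
S(3/2) = -53/16

Δ: Δ0=-4, Δ1=3, Δ2=2
row 1: diag=8, rhs=42; c'=1/4, d'=21/4
row 2: denom=6−2·1/4=11/2; d'=(-6−2·21/4)/(11/2)=-3
back: M2=-3
back: M1=21/4−1/4·-3=6
M: M0=0, M1=6, M2=-3, M3=0
seg 0: a=4, c=M0/2=0, d=(M1−M0)/(6·2)=1/2, b=Δ0−h0·(2M0+M1)/6=-6
seg 1: a=-4, c=M1/2=3, d=(M2−M1)/(6·2)=-3/4, b=Δ1−h1·(2M1+M2)/6=0
seg 2: a=2, c=M2/2=-3/2, d=(M3−M2)/(6·1)=1/2, b=Δ2−h2·(2M2+M3)/6=3
t_q=3/2 → seg 0, τ=3/2; S=4+-6·τ+0·τ²+1/2·τ³=-53/16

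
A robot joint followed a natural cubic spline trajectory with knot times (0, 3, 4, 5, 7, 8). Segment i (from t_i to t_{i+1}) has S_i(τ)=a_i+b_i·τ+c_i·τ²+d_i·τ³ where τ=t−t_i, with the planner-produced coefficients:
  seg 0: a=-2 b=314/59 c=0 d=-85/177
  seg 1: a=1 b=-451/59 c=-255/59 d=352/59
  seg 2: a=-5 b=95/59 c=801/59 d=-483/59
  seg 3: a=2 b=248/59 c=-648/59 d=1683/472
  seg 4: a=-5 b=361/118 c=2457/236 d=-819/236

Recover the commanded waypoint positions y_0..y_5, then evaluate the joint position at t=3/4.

y_0=-2 y_1=1 y_2=-5 y_3=2 y_4=-5 y_5=5
S(3/4) = 6755/3776

y_0 = S_0(0) = a_0 = -2
y_1 = S_1(0) = a_1 = 1
y_2 = S_2(0) = a_2 = -5
y_3 = S_3(0) = a_3 = 2
y_4 = S_4(0) = a_4 = -5
y_5 = S_4(1) = 5
t_q=3/4 is in segment 0 (τ=3/4); S_0(τ)=6755/3776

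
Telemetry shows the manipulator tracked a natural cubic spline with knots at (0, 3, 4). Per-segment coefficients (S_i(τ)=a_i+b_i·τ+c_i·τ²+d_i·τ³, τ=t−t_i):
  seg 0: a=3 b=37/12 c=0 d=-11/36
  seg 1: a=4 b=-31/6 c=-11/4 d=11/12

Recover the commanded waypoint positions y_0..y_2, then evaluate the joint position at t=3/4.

y_0=3 y_1=4 y_2=-3
S(3/4) = 1327/256

y_0 = S_0(0) = a_0 = 3
y_1 = S_1(0) = a_1 = 4
y_2 = S_1(1) = -3
t_q=3/4 is in segment 0 (τ=3/4); S_0(τ)=1327/256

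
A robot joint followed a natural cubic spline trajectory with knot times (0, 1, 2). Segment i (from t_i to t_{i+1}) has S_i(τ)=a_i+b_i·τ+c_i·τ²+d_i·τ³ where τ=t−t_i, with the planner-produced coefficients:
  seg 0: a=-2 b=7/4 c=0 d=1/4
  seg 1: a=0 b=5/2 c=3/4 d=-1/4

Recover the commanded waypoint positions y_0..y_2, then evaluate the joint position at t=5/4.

y_0=-2 y_1=0 y_2=3
S(5/4) = 171/256

y_0 = S_0(0) = a_0 = -2
y_1 = S_1(0) = a_1 = 0
y_2 = S_1(1) = 3
t_q=5/4 is in segment 1 (τ=1/4); S_1(τ)=171/256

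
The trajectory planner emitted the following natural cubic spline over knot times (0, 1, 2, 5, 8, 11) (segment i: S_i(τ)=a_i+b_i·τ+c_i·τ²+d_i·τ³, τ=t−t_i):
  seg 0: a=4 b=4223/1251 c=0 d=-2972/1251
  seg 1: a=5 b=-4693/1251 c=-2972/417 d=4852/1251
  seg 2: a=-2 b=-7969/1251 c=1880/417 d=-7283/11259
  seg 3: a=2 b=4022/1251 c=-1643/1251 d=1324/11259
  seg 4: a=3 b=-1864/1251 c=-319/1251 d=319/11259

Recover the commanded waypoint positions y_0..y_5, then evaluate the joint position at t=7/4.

y_0 = S_0(0) = a_0 = 4
y_1 = S_1(0) = a_1 = 5
y_2 = S_2(0) = a_2 = -2
y_3 = S_3(0) = a_3 = 2
y_4 = S_4(0) = a_4 = 3
y_5 = S_4(3) = -3
t_q=7/4 is in segment 1 (τ=3/4); S_1(τ)=-1243/6672

y_0=4 y_1=5 y_2=-2 y_3=2 y_4=3 y_5=-3
S(7/4) = -1243/6672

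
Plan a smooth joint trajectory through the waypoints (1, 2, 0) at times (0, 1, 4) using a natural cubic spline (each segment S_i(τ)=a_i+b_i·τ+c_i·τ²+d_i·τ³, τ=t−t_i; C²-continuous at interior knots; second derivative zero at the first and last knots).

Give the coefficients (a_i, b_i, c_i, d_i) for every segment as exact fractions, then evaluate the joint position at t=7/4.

  seg 0: a=1 b=29/24 c=0 d=-5/24
  seg 1: a=2 b=7/12 c=-5/8 d=5/72
S(7/4) = 1083/512

Δ: Δ0=1, Δ1=-2/3
row 1: diag=8, rhs=-10; c'=3/8, d'=-5/4
back: M1=-5/4
M: M0=0, M1=-5/4, M2=0
seg 0: a=1, c=M0/2=0, d=(M1−M0)/(6·1)=-5/24, b=Δ0−h0·(2M0+M1)/6=29/24
seg 1: a=2, c=M1/2=-5/8, d=(M2−M1)/(6·3)=5/72, b=Δ1−h1·(2M1+M2)/6=7/12
t_q=7/4 → seg 1, τ=3/4; S=2+7/12·τ+-5/8·τ²+5/72·τ³=1083/512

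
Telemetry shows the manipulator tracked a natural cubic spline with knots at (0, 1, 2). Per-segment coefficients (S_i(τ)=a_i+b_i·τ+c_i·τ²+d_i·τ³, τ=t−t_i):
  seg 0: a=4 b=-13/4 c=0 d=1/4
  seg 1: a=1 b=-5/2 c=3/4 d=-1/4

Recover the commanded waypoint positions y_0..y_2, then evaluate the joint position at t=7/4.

y_0=4 y_1=1 y_2=-1
S(7/4) = -143/256

y_0 = S_0(0) = a_0 = 4
y_1 = S_1(0) = a_1 = 1
y_2 = S_1(1) = -1
t_q=7/4 is in segment 1 (τ=3/4); S_1(τ)=-143/256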